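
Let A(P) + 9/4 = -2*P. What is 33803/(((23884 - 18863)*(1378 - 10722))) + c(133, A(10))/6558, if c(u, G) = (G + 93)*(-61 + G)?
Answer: -46092551195/51279432832 ≈ -0.89885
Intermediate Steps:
A(P) = -9/4 - 2*P
c(u, G) = (-61 + G)*(93 + G) (c(u, G) = (93 + G)*(-61 + G) = (-61 + G)*(93 + G))
33803/(((23884 - 18863)*(1378 - 10722))) + c(133, A(10))/6558 = 33803/(((23884 - 18863)*(1378 - 10722))) + (-5673 + (-9/4 - 2*10)² + 32*(-9/4 - 2*10))/6558 = 33803/((5021*(-9344))) + (-5673 + (-9/4 - 20)² + 32*(-9/4 - 20))*(1/6558) = 33803/(-46916224) + (-5673 + (-89/4)² + 32*(-89/4))*(1/6558) = 33803*(-1/46916224) + (-5673 + 7921/16 - 712)*(1/6558) = -33803/46916224 - 94239/16*1/6558 = -33803/46916224 - 31413/34976 = -46092551195/51279432832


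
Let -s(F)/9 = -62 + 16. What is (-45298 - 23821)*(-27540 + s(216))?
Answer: 1874921994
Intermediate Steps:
s(F) = 414 (s(F) = -9*(-62 + 16) = -9*(-46) = 414)
(-45298 - 23821)*(-27540 + s(216)) = (-45298 - 23821)*(-27540 + 414) = -69119*(-27126) = 1874921994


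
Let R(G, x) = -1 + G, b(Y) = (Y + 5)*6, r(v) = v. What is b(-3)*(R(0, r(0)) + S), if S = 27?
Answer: 312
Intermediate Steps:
b(Y) = 30 + 6*Y (b(Y) = (5 + Y)*6 = 30 + 6*Y)
b(-3)*(R(0, r(0)) + S) = (30 + 6*(-3))*((-1 + 0) + 27) = (30 - 18)*(-1 + 27) = 12*26 = 312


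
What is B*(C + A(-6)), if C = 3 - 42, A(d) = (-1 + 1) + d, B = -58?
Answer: 2610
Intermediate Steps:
A(d) = d (A(d) = 0 + d = d)
C = -39
B*(C + A(-6)) = -58*(-39 - 6) = -58*(-45) = 2610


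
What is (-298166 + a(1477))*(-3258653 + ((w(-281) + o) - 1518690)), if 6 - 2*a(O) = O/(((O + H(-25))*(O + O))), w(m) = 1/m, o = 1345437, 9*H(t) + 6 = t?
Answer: 15253323074616183971/14906488 ≈ 1.0233e+12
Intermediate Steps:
H(t) = -2/3 + t/9
a(O) = 3 - 1/(4*(-31/9 + O)) (a(O) = 3 - O/(2*((O + (-2/3 + (1/9)*(-25)))*(O + O))) = 3 - O/(2*((O + (-2/3 - 25/9))*(2*O))) = 3 - O/(2*((O - 31/9)*(2*O))) = 3 - O/(2*((-31/9 + O)*(2*O))) = 3 - O/(2*(2*O*(-31/9 + O))) = 3 - O*1/(2*O*(-31/9 + O))/2 = 3 - 1/(4*(-31/9 + O)))
(-298166 + a(1477))*(-3258653 + ((w(-281) + o) - 1518690)) = (-298166 + 3*(-127 + 36*1477)/(4*(-31 + 9*1477)))*(-3258653 + ((1/(-281) + 1345437) - 1518690)) = (-298166 + 3*(-127 + 53172)/(4*(-31 + 13293)))*(-3258653 + ((-1/281 + 1345437) - 1518690)) = (-298166 + (3/4)*53045/13262)*(-3258653 + (378067796/281 - 1518690)) = (-298166 + (3/4)*(1/13262)*53045)*(-3258653 - 48684094/281) = (-298166 + 159135/53048)*(-964365587/281) = -15816950833/53048*(-964365587/281) = 15253323074616183971/14906488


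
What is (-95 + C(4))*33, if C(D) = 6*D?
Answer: -2343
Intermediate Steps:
(-95 + C(4))*33 = (-95 + 6*4)*33 = (-95 + 24)*33 = -71*33 = -2343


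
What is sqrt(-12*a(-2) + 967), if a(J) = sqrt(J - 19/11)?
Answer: sqrt(117007 - 132*I*sqrt(451))/11 ≈ 31.099 - 0.37248*I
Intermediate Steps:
a(J) = sqrt(-19/11 + J) (a(J) = sqrt(J - 19*1/11) = sqrt(J - 19/11) = sqrt(-19/11 + J))
sqrt(-12*a(-2) + 967) = sqrt(-12*sqrt(-209 + 121*(-2))/11 + 967) = sqrt(-12*sqrt(-209 - 242)/11 + 967) = sqrt(-12*sqrt(-451)/11 + 967) = sqrt(-12*I*sqrt(451)/11 + 967) = sqrt(967 - 12*I*sqrt(451)/11)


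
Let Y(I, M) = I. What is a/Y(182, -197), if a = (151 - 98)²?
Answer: 2809/182 ≈ 15.434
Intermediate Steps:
a = 2809 (a = 53² = 2809)
a/Y(182, -197) = 2809/182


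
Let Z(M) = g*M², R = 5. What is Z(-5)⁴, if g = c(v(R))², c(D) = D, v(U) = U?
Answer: 152587890625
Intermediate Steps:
g = 25 (g = 5² = 25)
Z(M) = 25*M²
Z(-5)⁴ = (25*(-5)²)⁴ = (25*25)⁴ = 625⁴ = 152587890625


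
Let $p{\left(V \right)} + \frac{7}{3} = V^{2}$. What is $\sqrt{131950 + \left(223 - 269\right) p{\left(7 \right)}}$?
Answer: $\frac{\sqrt{1168230}}{3} \approx 360.28$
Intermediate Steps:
$p{\left(V \right)} = - \frac{7}{3} + V^{2}$
$\sqrt{131950 + \left(223 - 269\right) p{\left(7 \right)}} = \sqrt{131950 + \left(223 - 269\right) \left(- \frac{7}{3} + 7^{2}\right)} = \sqrt{131950 - 46 \left(- \frac{7}{3} + 49\right)} = \sqrt{131950 - \frac{6440}{3}} = \sqrt{\frac{389410}{3}} = \frac{\sqrt{1168230}}{3}$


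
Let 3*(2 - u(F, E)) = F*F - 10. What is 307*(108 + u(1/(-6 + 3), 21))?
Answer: 939113/27 ≈ 34782.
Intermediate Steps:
u(F, E) = 16/3 - F²/3 (u(F, E) = 2 - (F*F - 10)/3 = 2 - (F² - 10)/3 = 2 - (-10 + F²)/3 = 2 + (10/3 - F²/3) = 16/3 - F²/3)
307*(108 + u(1/(-6 + 3), 21)) = 307*(108 + (16/3 - 1/(3*(-6 + 3)²))) = 307*(108 + (16/3 - (1/(-3))²/3)) = 307*(108 + (16/3 - (-⅓)²/3)) = 307*(108 + (16/3 - ⅓*⅑)) = 307*(108 + (16/3 - 1/27)) = 307*(108 + 143/27) = 307*(3059/27) = 939113/27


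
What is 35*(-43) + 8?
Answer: -1497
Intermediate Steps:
35*(-43) + 8 = -1505 + 8 = -1497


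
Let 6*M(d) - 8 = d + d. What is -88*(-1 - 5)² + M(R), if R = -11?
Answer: -9511/3 ≈ -3170.3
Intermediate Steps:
M(d) = 4/3 + d/3 (M(d) = 4/3 + (d + d)/6 = 4/3 + (2*d)/6 = 4/3 + d/3)
-88*(-1 - 5)² + M(R) = -88*(-1 - 5)² + (4/3 + (⅓)*(-11)) = -88*(-6)² + (4/3 - 11/3) = -88*36 - 7/3 = -3168 - 7/3 = -9511/3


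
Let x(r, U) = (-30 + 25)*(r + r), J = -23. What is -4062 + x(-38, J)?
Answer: -3682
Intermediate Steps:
x(r, U) = -10*r
-4062 + x(-38, J) = -4062 - 10*(-38) = -4062 + 380 = -3682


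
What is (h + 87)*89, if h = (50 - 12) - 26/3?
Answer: 31061/3 ≈ 10354.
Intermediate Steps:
h = 88/3 (h = 38 - 26*1/3 = 38 - 26/3 = 88/3 ≈ 29.333)
(h + 87)*89 = (88/3 + 87)*89 = (349/3)*89 = 31061/3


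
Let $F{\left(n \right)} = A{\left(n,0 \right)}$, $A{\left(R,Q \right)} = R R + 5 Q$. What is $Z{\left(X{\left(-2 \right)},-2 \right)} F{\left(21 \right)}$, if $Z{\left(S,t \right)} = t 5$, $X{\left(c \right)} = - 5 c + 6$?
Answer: $-4410$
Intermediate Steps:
$A{\left(R,Q \right)} = R^{2} + 5 Q$
$F{\left(n \right)} = n^{2}$ ($F{\left(n \right)} = n^{2} + 5 \cdot 0 = n^{2} + 0 = n^{2}$)
$X{\left(c \right)} = 6 - 5 c$
$Z{\left(S,t \right)} = 5 t$
$Z{\left(X{\left(-2 \right)},-2 \right)} F{\left(21 \right)} = 5 \left(-2\right) 21^{2} = \left(-10\right) 441 = -4410$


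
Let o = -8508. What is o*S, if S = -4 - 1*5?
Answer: 76572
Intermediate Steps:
S = -9 (S = -4 - 5 = -9)
o*S = -8508*(-9) = 76572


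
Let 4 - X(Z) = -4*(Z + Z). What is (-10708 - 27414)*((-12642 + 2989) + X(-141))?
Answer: 410840794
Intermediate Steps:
X(Z) = 4 + 8*Z (X(Z) = 4 - (-4)*(Z + Z) = 4 - (-4)*2*Z = 4 - (-8)*Z = 4 + 8*Z)
(-10708 - 27414)*((-12642 + 2989) + X(-141)) = (-10708 - 27414)*((-12642 + 2989) + (4 + 8*(-141))) = -38122*(-9653 + (4 - 1128)) = -38122*(-9653 - 1124) = -38122*(-10777) = 410840794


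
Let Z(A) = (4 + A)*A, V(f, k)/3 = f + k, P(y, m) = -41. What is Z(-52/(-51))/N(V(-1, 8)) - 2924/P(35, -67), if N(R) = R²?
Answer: 3354493676/47028681 ≈ 71.329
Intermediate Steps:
V(f, k) = 3*f + 3*k (V(f, k) = 3*(f + k) = 3*f + 3*k)
Z(A) = A*(4 + A)
Z(-52/(-51))/N(V(-1, 8)) - 2924/P(35, -67) = ((-52/(-51))*(4 - 52/(-51)))/((3*(-1) + 3*8)²) - 2924/(-41) = ((-52*(-1/51))*(4 - 52*(-1/51)))/((-3 + 24)²) - 2924*(-1/41) = (52*(4 + 52/51)/51)/(21²) + 2924/41 = ((52/51)*(256/51))/441 + 2924/41 = (13312/2601)*(1/441) + 2924/41 = 13312/1147041 + 2924/41 = 3354493676/47028681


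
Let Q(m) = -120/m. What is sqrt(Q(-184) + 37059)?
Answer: 6*sqrt(544571)/23 ≈ 192.51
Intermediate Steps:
sqrt(Q(-184) + 37059) = sqrt(-120/(-184) + 37059) = sqrt(-120*(-1/184) + 37059) = sqrt(15/23 + 37059) = sqrt(852372/23) = 6*sqrt(544571)/23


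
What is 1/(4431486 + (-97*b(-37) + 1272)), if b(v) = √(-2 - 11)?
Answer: 4432758/19649343608881 + 97*I*√13/19649343608881 ≈ 2.2559e-7 + 1.7799e-11*I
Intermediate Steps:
b(v) = I*√13 (b(v) = √(-13) = I*√13)
1/(4431486 + (-97*b(-37) + 1272)) = 1/(4431486 + (-97*I*√13 + 1272)) = 1/(4431486 + (1272 - 97*I*√13)) = 1/(4432758 - 97*I*√13)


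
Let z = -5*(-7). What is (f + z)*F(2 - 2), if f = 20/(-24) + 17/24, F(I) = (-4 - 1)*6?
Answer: -4185/4 ≈ -1046.3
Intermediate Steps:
z = 35
F(I) = -30 (F(I) = -5*6 = -30)
f = -⅛ (f = 20*(-1/24) + 17*(1/24) = -⅚ + 17/24 = -⅛ ≈ -0.12500)
(f + z)*F(2 - 2) = (-⅛ + 35)*(-30) = (279/8)*(-30) = -4185/4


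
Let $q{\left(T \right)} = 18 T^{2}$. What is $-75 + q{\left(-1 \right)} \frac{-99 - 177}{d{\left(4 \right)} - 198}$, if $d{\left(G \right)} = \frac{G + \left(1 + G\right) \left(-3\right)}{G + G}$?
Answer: $- \frac{79881}{1595} \approx -50.082$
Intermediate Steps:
$d{\left(G \right)} = \frac{-3 - 2 G}{2 G}$ ($d{\left(G \right)} = \frac{G - \left(3 + 3 G\right)}{2 G} = \left(-3 - 2 G\right) \frac{1}{2 G} = \frac{-3 - 2 G}{2 G}$)
$-75 + q{\left(-1 \right)} \frac{-99 - 177}{d{\left(4 \right)} - 198} = -75 + 18 \left(-1\right)^{2} \frac{-99 - 177}{\frac{- \frac{3}{2} - 4}{4} - 198} = -75 + 18 \cdot 1 \left(- \frac{276}{\frac{- \frac{3}{2} - 4}{4} - 198}\right) = -75 + 18 \left(- \frac{276}{\frac{1}{4} \left(- \frac{11}{2}\right) - 198}\right) = -75 + 18 \left(- \frac{276}{- \frac{11}{8} - 198}\right) = -75 + 18 \left(- \frac{276}{- \frac{1595}{8}}\right) = -75 + 18 \left(\left(-276\right) \left(- \frac{8}{1595}\right)\right) = -75 + 18 \cdot \frac{2208}{1595} = -75 + \frac{39744}{1595} = - \frac{79881}{1595}$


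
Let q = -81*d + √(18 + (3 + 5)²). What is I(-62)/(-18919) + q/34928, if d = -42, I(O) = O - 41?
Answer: 33980011/330401416 + √82/34928 ≈ 0.10310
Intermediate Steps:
I(O) = -41 + O
q = 3402 + √82 (q = -81*(-42) + √(18 + (3 + 5)²) = 3402 + √(18 + 8²) = 3402 + √(18 + 64) = 3402 + √82 ≈ 3411.1)
I(-62)/(-18919) + q/34928 = (-41 - 62)/(-18919) + (3402 + √82)/34928 = -103*(-1/18919) + (3402 + √82)*(1/34928) = 103/18919 + (1701/17464 + √82/34928) = 33980011/330401416 + √82/34928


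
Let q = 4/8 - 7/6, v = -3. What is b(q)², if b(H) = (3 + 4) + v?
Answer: 16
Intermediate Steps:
q = -⅔ (q = 4*(⅛) - 7*⅙ = ½ - 7/6 = -⅔ ≈ -0.66667)
b(H) = 4 (b(H) = (3 + 4) - 3 = 7 - 3 = 4)
b(q)² = 4² = 16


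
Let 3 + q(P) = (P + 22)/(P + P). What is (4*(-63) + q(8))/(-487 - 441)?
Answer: 2025/7424 ≈ 0.27276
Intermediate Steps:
q(P) = -3 + (22 + P)/(2*P) (q(P) = -3 + (P + 22)/(P + P) = -3 + (22 + P)/((2*P)) = -3 + (22 + P)*(1/(2*P)) = -3 + (22 + P)/(2*P))
(4*(-63) + q(8))/(-487 - 441) = (4*(-63) + (-5/2 + 11/8))/(-487 - 441) = (-252 + (-5/2 + 11*(⅛)))/(-928) = (-252 + (-5/2 + 11/8))*(-1/928) = (-252 - 9/8)*(-1/928) = -2025/8*(-1/928) = 2025/7424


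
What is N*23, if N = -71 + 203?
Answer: 3036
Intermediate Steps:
N = 132
N*23 = 132*23 = 3036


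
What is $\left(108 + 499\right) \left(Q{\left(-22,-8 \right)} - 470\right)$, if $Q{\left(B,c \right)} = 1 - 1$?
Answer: $-285290$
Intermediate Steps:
$Q{\left(B,c \right)} = 0$ ($Q{\left(B,c \right)} = 1 - 1 = 0$)
$\left(108 + 499\right) \left(Q{\left(-22,-8 \right)} - 470\right) = \left(108 + 499\right) \left(0 - 470\right) = 607 \left(-470\right) = -285290$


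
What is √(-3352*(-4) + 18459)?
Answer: √31867 ≈ 178.51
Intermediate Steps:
√(-3352*(-4) + 18459) = √(13408 + 18459) = √31867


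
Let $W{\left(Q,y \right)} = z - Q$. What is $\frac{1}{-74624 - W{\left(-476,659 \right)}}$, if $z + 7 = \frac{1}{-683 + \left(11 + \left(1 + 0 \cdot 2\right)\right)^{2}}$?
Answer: $- \frac{539}{40475126} \approx -1.3317 \cdot 10^{-5}$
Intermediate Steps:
$z = - \frac{3774}{539}$ ($z = -7 + \frac{1}{-683 + \left(11 + \left(1 + 0 \cdot 2\right)\right)^{2}} = -7 + \frac{1}{-683 + \left(11 + \left(1 + 0\right)\right)^{2}} = -7 + \frac{1}{-683 + \left(11 + 1\right)^{2}} = -7 + \frac{1}{-683 + 12^{2}} = -7 + \frac{1}{-683 + 144} = -7 + \frac{1}{-539} = -7 - \frac{1}{539} = - \frac{3774}{539} \approx -7.0019$)
$W{\left(Q,y \right)} = - \frac{3774}{539} - Q$
$\frac{1}{-74624 - W{\left(-476,659 \right)}} = \frac{1}{-74624 - \left(- \frac{3774}{539} - -476\right)} = \frac{1}{-74624 - \left(- \frac{3774}{539} + 476\right)} = \frac{1}{-74624 - \frac{252790}{539}} = \frac{1}{- \frac{40475126}{539}} = - \frac{539}{40475126}$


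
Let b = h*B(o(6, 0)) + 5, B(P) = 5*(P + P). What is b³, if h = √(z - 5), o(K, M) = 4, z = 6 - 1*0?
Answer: 91125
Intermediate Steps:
z = 6 (z = 6 + 0 = 6)
h = 1 (h = √(6 - 5) = √1 = 1)
B(P) = 10*P (B(P) = 5*(2*P) = 10*P)
b = 45 (b = 1*(10*4) + 5 = 1*40 + 5 = 40 + 5 = 45)
b³ = 45³ = 91125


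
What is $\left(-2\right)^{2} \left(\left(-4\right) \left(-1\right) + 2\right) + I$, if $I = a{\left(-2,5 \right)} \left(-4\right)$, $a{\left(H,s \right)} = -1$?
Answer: $28$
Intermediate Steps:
$I = 4$ ($I = \left(-1\right) \left(-4\right) = 4$)
$\left(-2\right)^{2} \left(\left(-4\right) \left(-1\right) + 2\right) + I = \left(-2\right)^{2} \left(\left(-4\right) \left(-1\right) + 2\right) + 4 = 4 \left(4 + 2\right) + 4 = 4 \cdot 6 + 4 = 24 + 4 = 28$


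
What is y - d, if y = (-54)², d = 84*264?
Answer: -19260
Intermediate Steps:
d = 22176
y = 2916
y - d = 2916 - 1*22176 = 2916 - 22176 = -19260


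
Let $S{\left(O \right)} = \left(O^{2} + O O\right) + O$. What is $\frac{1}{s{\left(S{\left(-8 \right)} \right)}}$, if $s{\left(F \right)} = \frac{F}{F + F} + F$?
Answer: $\frac{2}{241} \approx 0.0082988$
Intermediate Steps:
$S{\left(O \right)} = O + 2 O^{2}$ ($S{\left(O \right)} = \left(O^{2} + O^{2}\right) + O = 2 O^{2} + O = O + 2 O^{2}$)
$s{\left(F \right)} = \frac{1}{2} + F$ ($s{\left(F \right)} = \frac{F}{2 F} + F = \frac{1}{2 F} F + F = \frac{1}{2} + F$)
$\frac{1}{s{\left(S{\left(-8 \right)} \right)}} = \frac{1}{\frac{1}{2} - 8 \left(1 + 2 \left(-8\right)\right)} = \frac{1}{\frac{1}{2} - 8 \left(1 - 16\right)} = \frac{1}{\frac{1}{2} - -120} = \frac{1}{\frac{1}{2} + 120} = \frac{1}{\frac{241}{2}} = \frac{2}{241}$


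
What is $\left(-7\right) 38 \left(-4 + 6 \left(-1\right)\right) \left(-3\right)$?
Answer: $-7980$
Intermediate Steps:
$\left(-7\right) 38 \left(-4 + 6 \left(-1\right)\right) \left(-3\right) = - 266 \left(-4 - 6\right) \left(-3\right) = - 266 \left(\left(-10\right) \left(-3\right)\right) = \left(-266\right) 30 = -7980$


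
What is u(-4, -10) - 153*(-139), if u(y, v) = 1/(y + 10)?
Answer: 127603/6 ≈ 21267.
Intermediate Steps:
u(y, v) = 1/(10 + y)
u(-4, -10) - 153*(-139) = 1/(10 - 4) - 153*(-139) = 1/6 + 21267 = ⅙ + 21267 = 127603/6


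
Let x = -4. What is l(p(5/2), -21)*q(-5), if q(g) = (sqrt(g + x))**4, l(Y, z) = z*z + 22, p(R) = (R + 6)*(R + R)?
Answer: 37503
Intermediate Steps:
p(R) = 2*R*(6 + R) (p(R) = (6 + R)*(2*R) = 2*R*(6 + R))
l(Y, z) = 22 + z**2 (l(Y, z) = z**2 + 22 = 22 + z**2)
q(g) = (-4 + g)**2 (q(g) = (sqrt(g - 4))**4 = (sqrt(-4 + g))**4 = (-4 + g)**2)
l(p(5/2), -21)*q(-5) = (22 + (-21)**2)*(-4 - 5)**2 = (22 + 441)*(-9)**2 = 463*81 = 37503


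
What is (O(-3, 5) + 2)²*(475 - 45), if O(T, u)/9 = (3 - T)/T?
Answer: 110080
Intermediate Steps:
O(T, u) = 9*(3 - T)/T (O(T, u) = 9*((3 - T)/T) = 9*(3 - T)/T)
(O(-3, 5) + 2)²*(475 - 45) = ((-9 + 27/(-3)) + 2)²*(475 - 45) = ((-9 + 27*(-⅓)) + 2)²*430 = ((-9 - 9) + 2)²*430 = (-18 + 2)²*430 = (-16)²*430 = 256*430 = 110080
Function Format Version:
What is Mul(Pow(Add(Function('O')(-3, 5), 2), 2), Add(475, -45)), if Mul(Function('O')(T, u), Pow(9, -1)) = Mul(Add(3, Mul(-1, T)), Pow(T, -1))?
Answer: 110080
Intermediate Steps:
Function('O')(T, u) = Mul(9, Pow(T, -1), Add(3, Mul(-1, T))) (Function('O')(T, u) = Mul(9, Mul(Add(3, Mul(-1, T)), Pow(T, -1))) = Mul(9, Mul(Pow(T, -1), Add(3, Mul(-1, T)))) = Mul(9, Pow(T, -1), Add(3, Mul(-1, T))))
Mul(Pow(Add(Function('O')(-3, 5), 2), 2), Add(475, -45)) = Mul(Pow(Add(Add(-9, Mul(27, Pow(-3, -1))), 2), 2), Add(475, -45)) = Mul(Pow(Add(Add(-9, Mul(27, Rational(-1, 3))), 2), 2), 430) = Mul(Pow(Add(Add(-9, -9), 2), 2), 430) = Mul(Pow(Add(-18, 2), 2), 430) = Mul(Pow(-16, 2), 430) = Mul(256, 430) = 110080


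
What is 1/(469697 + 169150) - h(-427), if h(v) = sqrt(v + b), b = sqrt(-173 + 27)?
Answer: 1/638847 - sqrt(-427 + I*sqrt(146)) ≈ -0.29234 - 20.666*I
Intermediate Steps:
b = I*sqrt(146) (b = sqrt(-146) = I*sqrt(146) ≈ 12.083*I)
h(v) = sqrt(v + I*sqrt(146))
1/(469697 + 169150) - h(-427) = 1/(469697 + 169150) - sqrt(-427 + I*sqrt(146)) = 1/638847 - sqrt(-427 + I*sqrt(146))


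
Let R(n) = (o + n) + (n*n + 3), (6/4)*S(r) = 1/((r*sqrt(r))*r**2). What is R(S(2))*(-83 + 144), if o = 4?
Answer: 123037/288 + 61*sqrt(2)/24 ≈ 430.81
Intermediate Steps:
S(r) = 2/(3*r**(7/2)) (S(r) = 2/(3*(((r*sqrt(r))*r**2))) = 2/(3*((r**(3/2)*r**2))) = 2/(3*(r**(7/2))) = 2/(3*r**(7/2)))
R(n) = 7 + n + n**2 (R(n) = (4 + n) + (n*n + 3) = (4 + n) + (n**2 + 3) = (4 + n) + (3 + n**2) = 7 + n + n**2)
R(S(2))*(-83 + 144) = (7 + 2/(3*2**(7/2)) + (2/(3*2**(7/2)))**2)*(-83 + 144) = (7 + 2*(sqrt(2)/16)/3 + (2*(sqrt(2)/16)/3)**2)*61 = (7 + sqrt(2)/24 + (sqrt(2)/24)**2)*61 = (7 + sqrt(2)/24 + 1/288)*61 = (2017/288 + sqrt(2)/24)*61 = 123037/288 + 61*sqrt(2)/24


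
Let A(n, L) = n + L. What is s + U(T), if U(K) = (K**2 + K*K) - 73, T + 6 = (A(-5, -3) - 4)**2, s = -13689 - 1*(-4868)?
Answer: 29194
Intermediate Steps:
A(n, L) = L + n
s = -8821 (s = -13689 + 4868 = -8821)
T = 138 (T = -6 + ((-3 - 5) - 4)**2 = -6 + (-8 - 4)**2 = -6 + (-12)**2 = -6 + 144 = 138)
U(K) = -73 + 2*K**2 (U(K) = (K**2 + K**2) - 73 = 2*K**2 - 73 = -73 + 2*K**2)
s + U(T) = -8821 + (-73 + 2*138**2) = -8821 + (-73 + 2*19044) = -8821 + (-73 + 38088) = -8821 + 38015 = 29194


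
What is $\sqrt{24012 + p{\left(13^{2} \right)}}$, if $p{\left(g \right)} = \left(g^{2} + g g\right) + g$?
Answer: $\sqrt{81303} \approx 285.14$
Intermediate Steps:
$p{\left(g \right)} = g + 2 g^{2}$ ($p{\left(g \right)} = \left(g^{2} + g^{2}\right) + g = 2 g^{2} + g = g + 2 g^{2}$)
$\sqrt{24012 + p{\left(13^{2} \right)}} = \sqrt{24012 + 13^{2} \left(1 + 2 \cdot 13^{2}\right)} = \sqrt{24012 + 169 \left(1 + 2 \cdot 169\right)} = \sqrt{24012 + 169 \left(1 + 338\right)} = \sqrt{24012 + 169 \cdot 339} = \sqrt{24012 + 57291} = \sqrt{81303}$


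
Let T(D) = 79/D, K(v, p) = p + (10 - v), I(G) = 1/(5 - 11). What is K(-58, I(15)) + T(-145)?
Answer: 58541/870 ≈ 67.288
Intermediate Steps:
I(G) = -1/6 (I(G) = 1/(-6) = -1/6)
K(v, p) = 10 + p - v
K(-58, I(15)) + T(-145) = (10 - 1/6 - 1*(-58)) + 79/(-145) = (10 - 1/6 + 58) + 79*(-1/145) = 407/6 - 79/145 = 58541/870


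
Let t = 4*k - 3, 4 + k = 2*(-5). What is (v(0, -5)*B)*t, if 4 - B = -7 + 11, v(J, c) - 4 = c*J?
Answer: 0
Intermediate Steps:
k = -14 (k = -4 + 2*(-5) = -4 - 10 = -14)
v(J, c) = 4 + J*c (v(J, c) = 4 + c*J = 4 + J*c)
t = -59 (t = 4*(-14) - 3 = -56 - 3 = -59)
B = 0 (B = 4 - (-7 + 11) = 4 - 1*4 = 4 - 4 = 0)
(v(0, -5)*B)*t = ((4 + 0*(-5))*0)*(-59) = ((4 + 0)*0)*(-59) = (4*0)*(-59) = 0*(-59) = 0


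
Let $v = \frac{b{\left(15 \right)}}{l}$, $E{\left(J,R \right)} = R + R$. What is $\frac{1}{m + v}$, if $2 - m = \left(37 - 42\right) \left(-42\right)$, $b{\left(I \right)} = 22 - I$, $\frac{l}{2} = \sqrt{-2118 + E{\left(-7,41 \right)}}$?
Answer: $- \frac{1693952}{352342065} + \frac{28 i \sqrt{509}}{352342065} \approx -0.0048077 + 1.7929 \cdot 10^{-6} i$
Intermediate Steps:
$E{\left(J,R \right)} = 2 R$
$l = 4 i \sqrt{509}$ ($l = 2 \sqrt{-2118 + 2 \cdot 41} = 2 \sqrt{-2118 + 82} = 2 \sqrt{-2036} = 2 \cdot 2 i \sqrt{509} = 4 i \sqrt{509} \approx 90.244 i$)
$v = - \frac{7 i \sqrt{509}}{2036}$ ($v = \frac{22 - 15}{4 i \sqrt{509}} = \left(22 - 15\right) \left(- \frac{i \sqrt{509}}{2036}\right) = 7 \left(- \frac{i \sqrt{509}}{2036}\right) = - \frac{7 i \sqrt{509}}{2036} \approx - 0.077567 i$)
$m = -208$ ($m = 2 - \left(37 - 42\right) \left(-42\right) = 2 - \left(-5\right) \left(-42\right) = 2 - 210 = -208$)
$\frac{1}{m + v} = \frac{1}{-208 - \frac{7 i \sqrt{509}}{2036}}$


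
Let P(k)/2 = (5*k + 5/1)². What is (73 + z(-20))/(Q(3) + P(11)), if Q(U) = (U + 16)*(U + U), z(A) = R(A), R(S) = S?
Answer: 1/138 ≈ 0.0072464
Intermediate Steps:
z(A) = A
Q(U) = 2*U*(16 + U) (Q(U) = (16 + U)*(2*U) = 2*U*(16 + U))
P(k) = 2*(5 + 5*k)² (P(k) = 2*(5*k + 5/1)² = 2*(5*k + 5*1)² = 2*(5*k + 5)² = 2*(5 + 5*k)²)
(73 + z(-20))/(Q(3) + P(11)) = (73 - 20)/(2*3*(16 + 3) + 50*(1 + 11)²) = 53/(2*3*19 + 50*12²) = 53/(114 + 50*144) = 53/(114 + 7200) = 53/7314 = 53*(1/7314) = 1/138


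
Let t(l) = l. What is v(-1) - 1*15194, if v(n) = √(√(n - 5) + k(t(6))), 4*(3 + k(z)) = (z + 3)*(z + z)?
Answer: -15194 + √(24 + I*√6) ≈ -15189.0 + 0.24968*I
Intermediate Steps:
k(z) = -3 + z*(3 + z)/2 (k(z) = -3 + ((z + 3)*(z + z))/4 = -3 + ((3 + z)*(2*z))/4 = -3 + (2*z*(3 + z))/4 = -3 + z*(3 + z)/2)
v(n) = √(24 + √(-5 + n)) (v(n) = √(√(n - 5) + (-3 + (½)*6² + (3/2)*6)) = √(√(-5 + n) + (-3 + (½)*36 + 9)) = √(√(-5 + n) + (-3 + 18 + 9)) = √(√(-5 + n) + 24) = √(24 + √(-5 + n)))
v(-1) - 1*15194 = √(24 + √(-5 - 1)) - 1*15194 = √(24 + √(-6)) - 15194 = √(24 + I*√6) - 15194 = -15194 + √(24 + I*√6)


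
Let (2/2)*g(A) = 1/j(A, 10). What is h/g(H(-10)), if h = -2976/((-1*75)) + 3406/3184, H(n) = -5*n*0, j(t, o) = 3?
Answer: 4865517/39800 ≈ 122.25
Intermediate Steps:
H(n) = 0
g(A) = 1/3
h = 1621839/39800 (h = -2976/(-75) + 3406*(1/3184) = -2976*(-1/75) + 1703/1592 = 992/25 + 1703/1592 = 1621839/39800 ≈ 40.750)
h/g(H(-10)) = 1621839/(39800*(1/3)) = (1621839/39800)*3 = 4865517/39800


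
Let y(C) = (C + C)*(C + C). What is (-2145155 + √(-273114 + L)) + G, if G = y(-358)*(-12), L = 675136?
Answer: -8297027 + √402022 ≈ -8.2964e+6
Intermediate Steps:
y(C) = 4*C² (y(C) = (2*C)*(2*C) = 4*C²)
G = -6151872 (G = (4*(-358)²)*(-12) = (4*128164)*(-12) = 512656*(-12) = -6151872)
(-2145155 + √(-273114 + L)) + G = (-2145155 + √(-273114 + 675136)) - 6151872 = (-2145155 + √402022) - 6151872 = -8297027 + √402022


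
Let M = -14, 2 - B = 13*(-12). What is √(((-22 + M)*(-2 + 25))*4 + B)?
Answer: I*√3154 ≈ 56.16*I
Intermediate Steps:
B = 158 (B = 2 - 13*(-12) = 2 - 1*(-156) = 2 + 156 = 158)
√(((-22 + M)*(-2 + 25))*4 + B) = √(((-22 - 14)*(-2 + 25))*4 + 158) = √(-36*23*4 + 158) = √(-828*4 + 158) = √(-3312 + 158) = √(-3154) = I*√3154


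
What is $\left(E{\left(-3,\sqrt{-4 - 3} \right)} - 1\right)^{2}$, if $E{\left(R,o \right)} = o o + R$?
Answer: $121$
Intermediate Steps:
$E{\left(R,o \right)} = R + o^{2}$ ($E{\left(R,o \right)} = o^{2} + R = R + o^{2}$)
$\left(E{\left(-3,\sqrt{-4 - 3} \right)} - 1\right)^{2} = \left(\left(-3 + \left(\sqrt{-4 - 3}\right)^{2}\right) - 1\right)^{2} = \left(\left(-3 + \left(\sqrt{-7}\right)^{2}\right) - 1\right)^{2} = \left(\left(-3 + \left(i \sqrt{7}\right)^{2}\right) - 1\right)^{2} = \left(\left(-3 - 7\right) - 1\right)^{2} = \left(-10 - 1\right)^{2} = \left(-11\right)^{2} = 121$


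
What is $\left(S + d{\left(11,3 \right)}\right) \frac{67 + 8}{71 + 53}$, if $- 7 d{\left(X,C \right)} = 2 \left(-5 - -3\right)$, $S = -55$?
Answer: $- \frac{28575}{868} \approx -32.921$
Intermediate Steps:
$d{\left(X,C \right)} = \frac{4}{7}$ ($d{\left(X,C \right)} = - \frac{2 \left(-5 - -3\right)}{7} = - \frac{2 \left(-5 + 3\right)}{7} = - \frac{2 \left(-2\right)}{7} = \left(- \frac{1}{7}\right) \left(-4\right) = \frac{4}{7}$)
$\left(S + d{\left(11,3 \right)}\right) \frac{67 + 8}{71 + 53} = \left(-55 + \frac{4}{7}\right) \frac{67 + 8}{71 + 53} = - \frac{381 \cdot \frac{75}{124}}{7} = - \frac{381 \cdot 75 \cdot \frac{1}{124}}{7} = \left(- \frac{381}{7}\right) \frac{75}{124} = - \frac{28575}{868}$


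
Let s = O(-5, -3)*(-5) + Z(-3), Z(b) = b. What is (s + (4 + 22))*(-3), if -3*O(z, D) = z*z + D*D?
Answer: -239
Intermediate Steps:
O(z, D) = -D²/3 - z²/3 (O(z, D) = -(z*z + D*D)/3 = -(z² + D²)/3 = -(D² + z²)/3 = -D²/3 - z²/3)
s = 161/3 (s = (-⅓*(-3)² - ⅓*(-5)²)*(-5) - 3 = (-⅓*9 - ⅓*25)*(-5) - 3 = (-3 - 25/3)*(-5) - 3 = -34/3*(-5) - 3 = 170/3 - 3 = 161/3 ≈ 53.667)
(s + (4 + 22))*(-3) = (161/3 + (4 + 22))*(-3) = (161/3 + 26)*(-3) = (239/3)*(-3) = -239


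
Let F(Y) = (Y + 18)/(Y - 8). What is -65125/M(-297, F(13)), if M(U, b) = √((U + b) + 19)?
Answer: 65125*I*√755/453 ≈ 3950.2*I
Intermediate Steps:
F(Y) = (18 + Y)/(-8 + Y)
M(U, b) = √(19 + U + b)
-65125/M(-297, F(13)) = -65125/√(19 - 297 + (18 + 13)/(-8 + 13)) = -65125/√(19 - 297 + 31/5) = -65125*(-I*√755/453) = -(-65125)*I*√755/453 = 65125*I*√755/453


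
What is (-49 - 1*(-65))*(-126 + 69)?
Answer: -912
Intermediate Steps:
(-49 - 1*(-65))*(-126 + 69) = (-49 + 65)*(-57) = 16*(-57) = -912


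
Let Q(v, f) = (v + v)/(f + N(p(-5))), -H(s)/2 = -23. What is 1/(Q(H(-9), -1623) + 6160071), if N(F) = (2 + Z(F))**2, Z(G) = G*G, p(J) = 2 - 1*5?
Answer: 751/4626213275 ≈ 1.6234e-7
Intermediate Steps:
p(J) = -3 (p(J) = 2 - 5 = -3)
H(s) = 46 (H(s) = -2*(-23) = 46)
Z(G) = G**2
N(F) = (2 + F**2)**2
Q(v, f) = 2*v/(121 + f) (Q(v, f) = (v + v)/(f + (2 + (-3)**2)**2) = (2*v)/(f + (2 + 9)**2) = (2*v)/(f + 11**2) = (2*v)/(f + 121) = (2*v)/(121 + f) = 2*v/(121 + f))
1/(Q(H(-9), -1623) + 6160071) = 1/(2*46/(121 - 1623) + 6160071) = 1/(2*46/(-1502) + 6160071) = 1/(2*46*(-1/1502) + 6160071) = 1/(-46/751 + 6160071) = 1/(4626213275/751) = 751/4626213275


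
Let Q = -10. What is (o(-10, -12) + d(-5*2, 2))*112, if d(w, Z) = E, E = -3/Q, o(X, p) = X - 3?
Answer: -7112/5 ≈ -1422.4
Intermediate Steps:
o(X, p) = -3 + X
E = 3/10 (E = -3/(-10) = -3*(-1/10) = 3/10 ≈ 0.30000)
d(w, Z) = 3/10
(o(-10, -12) + d(-5*2, 2))*112 = ((-3 - 10) + 3/10)*112 = (-13 + 3/10)*112 = -127/10*112 = -7112/5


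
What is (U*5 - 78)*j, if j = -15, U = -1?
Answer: 1245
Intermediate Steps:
(U*5 - 78)*j = (-1*5 - 78)*(-15) = (-5 - 78)*(-15) = -83*(-15) = 1245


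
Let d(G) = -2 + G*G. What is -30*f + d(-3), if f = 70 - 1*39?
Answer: -923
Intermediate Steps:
d(G) = -2 + G**2
f = 31 (f = 70 - 39 = 31)
-30*f + d(-3) = -30*31 + (-2 + (-3)**2) = -930 + (-2 + 9) = -930 + 7 = -923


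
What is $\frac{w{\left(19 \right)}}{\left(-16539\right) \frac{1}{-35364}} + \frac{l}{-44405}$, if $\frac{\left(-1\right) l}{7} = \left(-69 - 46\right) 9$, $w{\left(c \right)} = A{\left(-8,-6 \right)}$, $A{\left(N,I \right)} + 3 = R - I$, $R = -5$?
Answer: $- \frac{217366793}{48960953} \approx -4.4396$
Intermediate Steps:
$A{\left(N,I \right)} = -8 - I$ ($A{\left(N,I \right)} = -3 - \left(5 + I\right) = -8 - I$)
$w{\left(c \right)} = -2$ ($w{\left(c \right)} = -8 - -6 = -8 + 6 = -2$)
$l = 7245$ ($l = - 7 \left(-69 - 46\right) 9 = - 7 \left(\left(-115\right) 9\right) = \left(-7\right) \left(-1035\right) = 7245$)
$\frac{w{\left(19 \right)}}{\left(-16539\right) \frac{1}{-35364}} + \frac{l}{-44405} = - \frac{2}{\left(-16539\right) \frac{1}{-35364}} + \frac{7245}{-44405} = - \frac{2}{\left(-16539\right) \left(- \frac{1}{35364}\right)} + 7245 \left(- \frac{1}{44405}\right) = - \frac{2}{\frac{5513}{11788}} - \frac{1449}{8881} = \left(-2\right) \frac{11788}{5513} - \frac{1449}{8881} = - \frac{23576}{5513} - \frac{1449}{8881} = - \frac{217366793}{48960953}$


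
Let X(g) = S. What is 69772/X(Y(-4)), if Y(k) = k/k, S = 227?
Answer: 69772/227 ≈ 307.37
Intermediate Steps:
Y(k) = 1
X(g) = 227
69772/X(Y(-4)) = 69772/227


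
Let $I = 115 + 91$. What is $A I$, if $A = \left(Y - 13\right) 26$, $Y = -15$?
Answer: $-149968$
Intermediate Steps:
$I = 206$
$A = -728$ ($A = \left(-15 - 13\right) 26 = \left(-28\right) 26 = -728$)
$A I = \left(-728\right) 206 = -149968$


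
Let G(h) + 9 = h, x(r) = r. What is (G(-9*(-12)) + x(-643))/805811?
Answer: -544/805811 ≈ -0.00067510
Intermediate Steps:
G(h) = -9 + h
(G(-9*(-12)) + x(-643))/805811 = ((-9 - 9*(-12)) - 643)/805811 = ((-9 + 108) - 643)*(1/805811) = (99 - 643)*(1/805811) = -544*1/805811 = -544/805811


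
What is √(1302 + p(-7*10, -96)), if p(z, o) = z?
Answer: 4*√77 ≈ 35.100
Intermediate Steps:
√(1302 + p(-7*10, -96)) = √(1302 - 7*10) = √(1302 - 70) = √1232 = 4*√77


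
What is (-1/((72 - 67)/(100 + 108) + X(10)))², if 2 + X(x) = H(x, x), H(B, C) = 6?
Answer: 43264/700569 ≈ 0.061756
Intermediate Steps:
X(x) = 4 (X(x) = -2 + 6 = 4)
(-1/((72 - 67)/(100 + 108) + X(10)))² = (-1/((72 - 67)/(100 + 108) + 4))² = (-1/(5/208 + 4))² = (-1/837/208)² = (-1*208/837)² = (-208/837)² = 43264/700569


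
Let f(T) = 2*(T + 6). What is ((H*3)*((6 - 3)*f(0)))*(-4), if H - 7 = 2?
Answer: -3888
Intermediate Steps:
H = 9 (H = 7 + 2 = 9)
f(T) = 12 + 2*T (f(T) = 2*(6 + T) = 12 + 2*T)
((H*3)*((6 - 3)*f(0)))*(-4) = ((9*3)*((6 - 3)*(12 + 2*0)))*(-4) = (27*(3*(12 + 0)))*(-4) = (27*(3*12))*(-4) = (27*36)*(-4) = 972*(-4) = -3888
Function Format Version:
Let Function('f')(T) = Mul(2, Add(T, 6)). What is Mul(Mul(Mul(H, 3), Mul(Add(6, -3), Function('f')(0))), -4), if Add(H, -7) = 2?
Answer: -3888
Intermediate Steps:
H = 9 (H = Add(7, 2) = 9)
Function('f')(T) = Add(12, Mul(2, T)) (Function('f')(T) = Mul(2, Add(6, T)) = Add(12, Mul(2, T)))
Mul(Mul(Mul(H, 3), Mul(Add(6, -3), Function('f')(0))), -4) = Mul(Mul(Mul(9, 3), Mul(Add(6, -3), Add(12, Mul(2, 0)))), -4) = Mul(Mul(27, Mul(3, Add(12, 0))), -4) = Mul(Mul(27, Mul(3, 12)), -4) = Mul(Mul(27, 36), -4) = Mul(972, -4) = -3888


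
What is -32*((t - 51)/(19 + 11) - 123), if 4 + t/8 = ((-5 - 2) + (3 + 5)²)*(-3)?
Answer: 82256/15 ≈ 5483.7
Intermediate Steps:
t = -1400 (t = -32 + 8*(((-5 - 2) + (3 + 5)²)*(-3)) = -32 + 8*((-7 + 8²)*(-3)) = -32 + 8*((-7 + 64)*(-3)) = -32 + 8*(57*(-3)) = -32 + 8*(-171) = -32 - 1368 = -1400)
-32*((t - 51)/(19 + 11) - 123) = -32*((-1400 - 51)/(19 + 11) - 123) = -32*(-1451/30 - 123) = -32*(-5141/30) = 82256/15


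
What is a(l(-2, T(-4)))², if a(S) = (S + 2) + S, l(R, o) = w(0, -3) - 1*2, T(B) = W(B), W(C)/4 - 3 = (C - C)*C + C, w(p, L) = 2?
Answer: 4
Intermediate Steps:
W(C) = 12 + 4*C (W(C) = 12 + 4*((C - C)*C + C) = 12 + 4*(0*C + C) = 12 + 4*(0 + C) = 12 + 4*C)
T(B) = 12 + 4*B
l(R, o) = 0 (l(R, o) = 2 - 1*2 = 2 - 2 = 0)
a(S) = 2 + 2*S (a(S) = (2 + S) + S = 2 + 2*S)
a(l(-2, T(-4)))² = (2 + 2*0)² = (2 + 0)² = 2² = 4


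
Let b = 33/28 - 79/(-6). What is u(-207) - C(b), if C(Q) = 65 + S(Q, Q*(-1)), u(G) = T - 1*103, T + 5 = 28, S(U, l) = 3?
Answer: -148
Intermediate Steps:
T = 23 (T = -5 + 28 = 23)
u(G) = -80 (u(G) = 23 - 1*103 = 23 - 103 = -80)
b = 1205/84 (b = 33*(1/28) - 79*(-⅙) = 33/28 + 79/6 = 1205/84 ≈ 14.345)
C(Q) = 68 (C(Q) = 65 + 3 = 68)
u(-207) - C(b) = -80 - 1*68 = -80 - 68 = -148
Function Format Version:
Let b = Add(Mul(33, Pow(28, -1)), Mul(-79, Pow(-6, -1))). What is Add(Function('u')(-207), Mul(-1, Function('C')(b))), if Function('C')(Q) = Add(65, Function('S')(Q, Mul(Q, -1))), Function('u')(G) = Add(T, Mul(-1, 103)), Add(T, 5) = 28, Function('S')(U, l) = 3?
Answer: -148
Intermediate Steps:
T = 23 (T = Add(-5, 28) = 23)
Function('u')(G) = -80 (Function('u')(G) = Add(23, Mul(-1, 103)) = Add(23, -103) = -80)
b = Rational(1205, 84) (b = Add(Mul(33, Rational(1, 28)), Mul(-79, Rational(-1, 6))) = Add(Rational(33, 28), Rational(79, 6)) = Rational(1205, 84) ≈ 14.345)
Function('C')(Q) = 68 (Function('C')(Q) = Add(65, 3) = 68)
Add(Function('u')(-207), Mul(-1, Function('C')(b))) = Add(-80, Mul(-1, 68)) = Add(-80, -68) = -148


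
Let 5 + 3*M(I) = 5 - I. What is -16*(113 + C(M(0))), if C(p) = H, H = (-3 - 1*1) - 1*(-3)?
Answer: -1792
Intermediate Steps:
M(I) = -I/3 (M(I) = -5/3 + (5 - I)/3 = -5/3 + (5/3 - I/3) = -I/3)
H = -1 (H = (-3 - 1) + 3 = -4 + 3 = -1)
C(p) = -1
-16*(113 + C(M(0))) = -16*(113 - 1) = -16*112 = -1792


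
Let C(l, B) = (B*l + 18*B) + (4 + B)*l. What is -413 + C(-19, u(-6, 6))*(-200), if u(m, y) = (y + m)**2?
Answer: 14787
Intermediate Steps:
u(m, y) = (m + y)**2
C(l, B) = 18*B + B*l + l*(4 + B) (C(l, B) = (18*B + B*l) + l*(4 + B) = 18*B + B*l + l*(4 + B))
-413 + C(-19, u(-6, 6))*(-200) = -413 + (4*(-19) + 18*(-6 + 6)**2 + 2*(-6 + 6)**2*(-19))*(-200) = -413 + (-76 + 18*0**2 + 2*0**2*(-19))*(-200) = -413 + (-76 + 18*0 + 2*0*(-19))*(-200) = -413 + (-76 + 0 + 0)*(-200) = -413 - 76*(-200) = -413 + 15200 = 14787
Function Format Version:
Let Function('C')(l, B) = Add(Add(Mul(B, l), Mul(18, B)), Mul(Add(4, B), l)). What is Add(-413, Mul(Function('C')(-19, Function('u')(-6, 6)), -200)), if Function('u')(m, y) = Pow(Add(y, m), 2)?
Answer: 14787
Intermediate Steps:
Function('u')(m, y) = Pow(Add(m, y), 2)
Function('C')(l, B) = Add(Mul(18, B), Mul(B, l), Mul(l, Add(4, B))) (Function('C')(l, B) = Add(Add(Mul(18, B), Mul(B, l)), Mul(l, Add(4, B))) = Add(Mul(18, B), Mul(B, l), Mul(l, Add(4, B))))
Add(-413, Mul(Function('C')(-19, Function('u')(-6, 6)), -200)) = Add(-413, Mul(Add(Mul(4, -19), Mul(18, Pow(Add(-6, 6), 2)), Mul(2, Pow(Add(-6, 6), 2), -19)), -200)) = Add(-413, Mul(Add(-76, Mul(18, Pow(0, 2)), Mul(2, Pow(0, 2), -19)), -200)) = Add(-413, Mul(Add(-76, Mul(18, 0), Mul(2, 0, -19)), -200)) = Add(-413, Mul(Add(-76, 0, 0), -200)) = Add(-413, Mul(-76, -200)) = Add(-413, 15200) = 14787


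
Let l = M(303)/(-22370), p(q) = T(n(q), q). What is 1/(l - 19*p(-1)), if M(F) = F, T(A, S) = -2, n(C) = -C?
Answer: 22370/849757 ≈ 0.026325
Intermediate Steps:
p(q) = -2
l = -303/22370 (l = 303/(-22370) = 303*(-1/22370) = -303/22370 ≈ -0.013545)
1/(l - 19*p(-1)) = 1/(-303/22370 - 19*(-2)) = 1/(-303/22370 + 38) = 1/(849757/22370) = 22370/849757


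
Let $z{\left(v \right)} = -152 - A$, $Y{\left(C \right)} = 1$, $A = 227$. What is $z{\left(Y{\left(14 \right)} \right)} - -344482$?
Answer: $344103$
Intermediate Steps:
$z{\left(v \right)} = -379$ ($z{\left(v \right)} = -152 - 227 = -379$)
$z{\left(Y{\left(14 \right)} \right)} - -344482 = -379 - -344482 = -379 + 344482 = 344103$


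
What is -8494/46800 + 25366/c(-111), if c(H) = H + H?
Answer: -99084539/865800 ≈ -114.44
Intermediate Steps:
c(H) = 2*H
-8494/46800 + 25366/c(-111) = -8494/46800 + 25366/((2*(-111))) = -8494*1/46800 + 25366/(-222) = -4247/23400 + 25366*(-1/222) = -4247/23400 - 12683/111 = -99084539/865800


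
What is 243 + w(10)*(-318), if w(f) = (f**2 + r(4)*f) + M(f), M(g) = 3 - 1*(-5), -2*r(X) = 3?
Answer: -29331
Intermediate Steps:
r(X) = -3/2 (r(X) = -1/2*3 = -3/2)
M(g) = 8 (M(g) = 3 + 5 = 8)
w(f) = 8 + f**2 - 3*f/2 (w(f) = (f**2 - 3*f/2) + 8 = 8 + f**2 - 3*f/2)
243 + w(10)*(-318) = 243 + (8 + 10**2 - 3/2*10)*(-318) = 243 + (8 + 100 - 15)*(-318) = 243 + 93*(-318) = 243 - 29574 = -29331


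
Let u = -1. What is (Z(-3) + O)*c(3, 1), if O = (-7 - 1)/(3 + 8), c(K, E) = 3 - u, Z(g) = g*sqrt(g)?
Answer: -32/11 - 12*I*sqrt(3) ≈ -2.9091 - 20.785*I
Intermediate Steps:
Z(g) = g**(3/2)
c(K, E) = 4 (c(K, E) = 3 - 1*(-1) = 3 + 1 = 4)
O = -8/11 ≈ -0.72727
(Z(-3) + O)*c(3, 1) = ((-3)**(3/2) - 8/11)*4 = (-3*I*sqrt(3) - 8/11)*4 = (-8/11 - 3*I*sqrt(3))*4 = -32/11 - 12*I*sqrt(3)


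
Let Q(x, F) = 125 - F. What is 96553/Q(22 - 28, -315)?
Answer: 96553/440 ≈ 219.44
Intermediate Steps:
96553/Q(22 - 28, -315) = 96553/(125 - 1*(-315)) = 96553/(125 + 315) = 96553/440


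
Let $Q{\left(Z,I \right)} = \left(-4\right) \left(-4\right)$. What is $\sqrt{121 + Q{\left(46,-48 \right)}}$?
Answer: $\sqrt{137} \approx 11.705$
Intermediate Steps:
$Q{\left(Z,I \right)} = 16$
$\sqrt{121 + Q{\left(46,-48 \right)}} = \sqrt{121 + 16} = \sqrt{137}$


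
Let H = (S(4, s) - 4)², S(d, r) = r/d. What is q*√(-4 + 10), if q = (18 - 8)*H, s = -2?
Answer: 405*√6/2 ≈ 496.02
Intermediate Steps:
H = 81/4 (H = (-2/4 - 4)² = (-2*¼ - 4)² = (-½ - 4)² = (-9/2)² = 81/4 ≈ 20.250)
q = 405/2 (q = (18 - 8)*(81/4) = 10*(81/4) = 405/2 ≈ 202.50)
q*√(-4 + 10) = 405*√(-4 + 10)/2 = 405*√6/2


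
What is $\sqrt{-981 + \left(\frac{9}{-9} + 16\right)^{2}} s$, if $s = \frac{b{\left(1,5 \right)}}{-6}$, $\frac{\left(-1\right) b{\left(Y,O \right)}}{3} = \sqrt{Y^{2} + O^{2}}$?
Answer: $3 i \sqrt{546} \approx 70.1 i$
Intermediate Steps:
$b{\left(Y,O \right)} = - 3 \sqrt{O^{2} + Y^{2}}$ ($b{\left(Y,O \right)} = - 3 \sqrt{Y^{2} + O^{2}} = - 3 \sqrt{O^{2} + Y^{2}}$)
$s = \frac{\sqrt{26}}{2}$ ($s = \frac{\left(-3\right) \sqrt{5^{2} + 1^{2}}}{-6} = - 3 \sqrt{25 + 1} \left(- \frac{1}{6}\right) = - 3 \sqrt{26} \left(- \frac{1}{6}\right) = \frac{\sqrt{26}}{2} \approx 2.5495$)
$\sqrt{-981 + \left(\frac{9}{-9} + 16\right)^{2}} s = \sqrt{-981 + \left(\frac{9}{-9} + 16\right)^{2}} \frac{\sqrt{26}}{2} = \sqrt{-981 + \left(9 \left(- \frac{1}{9}\right) + 16\right)^{2}} \frac{\sqrt{26}}{2} = \sqrt{-981 + \left(-1 + 16\right)^{2}} \frac{\sqrt{26}}{2} = \sqrt{-981 + 15^{2}} \frac{\sqrt{26}}{2} = \sqrt{-981 + 225} \frac{\sqrt{26}}{2} = \sqrt{-756} \frac{\sqrt{26}}{2} = 6 i \sqrt{21} \frac{\sqrt{26}}{2} = 3 i \sqrt{546}$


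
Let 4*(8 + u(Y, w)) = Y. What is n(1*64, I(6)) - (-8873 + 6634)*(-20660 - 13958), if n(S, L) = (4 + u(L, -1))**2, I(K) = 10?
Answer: -310038799/4 ≈ -7.7510e+7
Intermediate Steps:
u(Y, w) = -8 + Y/4
n(S, L) = (-4 + L/4)**2 (n(S, L) = (4 + (-8 + L/4))**2 = (-4 + L/4)**2)
n(1*64, I(6)) - (-8873 + 6634)*(-20660 - 13958) = (-16 + 10)**2/16 - (-8873 + 6634)*(-20660 - 13958) = (1/16)*(-6)**2 - (-2239)*(-34618) = (1/16)*36 - 1*77509702 = 9/4 - 77509702 = -310038799/4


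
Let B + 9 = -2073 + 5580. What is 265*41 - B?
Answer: 7367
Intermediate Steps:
B = 3498 (B = -9 + (-2073 + 5580) = -9 + 3507 = 3498)
265*41 - B = 265*41 - 1*3498 = 10865 - 3498 = 7367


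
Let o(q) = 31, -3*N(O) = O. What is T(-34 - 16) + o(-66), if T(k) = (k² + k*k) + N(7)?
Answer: 15086/3 ≈ 5028.7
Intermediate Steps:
N(O) = -O/3
T(k) = -7/3 + 2*k² (T(k) = (k² + k*k) - ⅓*7 = (k² + k²) - 7/3 = 2*k² - 7/3 = -7/3 + 2*k²)
T(-34 - 16) + o(-66) = (-7/3 + 2*(-34 - 16)²) + 31 = (-7/3 + 2*(-50)²) + 31 = (-7/3 + 2*2500) + 31 = (-7/3 + 5000) + 31 = 14993/3 + 31 = 15086/3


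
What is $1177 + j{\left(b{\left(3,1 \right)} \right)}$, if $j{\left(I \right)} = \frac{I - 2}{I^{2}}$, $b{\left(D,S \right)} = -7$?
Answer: $\frac{57664}{49} \approx 1176.8$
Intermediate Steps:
$j{\left(I \right)} = \frac{-2 + I}{I^{2}}$ ($j{\left(I \right)} = \frac{I - 2}{I^{2}} = \frac{-2 + I}{I^{2}}$)
$1177 + j{\left(b{\left(3,1 \right)} \right)} = 1177 + \frac{-2 - 7}{49} = 1177 + \frac{1}{49} \left(-9\right) = 1177 - \frac{9}{49} = \frac{57664}{49}$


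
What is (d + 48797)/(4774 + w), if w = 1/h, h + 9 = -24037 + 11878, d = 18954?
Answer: 824394168/58090031 ≈ 14.192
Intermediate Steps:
h = -12168 (h = -9 + (-24037 + 11878) = -9 - 12159 = -12168)
w = -1/12168 (w = 1/(-12168) = -1/12168 ≈ -8.2183e-5)
(d + 48797)/(4774 + w) = (18954 + 48797)/(4774 - 1/12168) = 67751/(58090031/12168) = 67751*(12168/58090031) = 824394168/58090031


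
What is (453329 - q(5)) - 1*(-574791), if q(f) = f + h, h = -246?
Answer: 1028361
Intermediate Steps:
q(f) = -246 + f (q(f) = f - 246 = -246 + f)
(453329 - q(5)) - 1*(-574791) = (453329 - (-246 + 5)) - 1*(-574791) = (453329 - 1*(-241)) + 574791 = (453329 + 241) + 574791 = 453570 + 574791 = 1028361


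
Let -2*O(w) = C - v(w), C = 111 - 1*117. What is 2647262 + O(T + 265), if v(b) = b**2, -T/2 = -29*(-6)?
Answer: 5301419/2 ≈ 2.6507e+6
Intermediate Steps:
T = -348 (T = -(-58)*(-6) = -2*174 = -348)
C = -6 (C = 111 - 117 = -6)
O(w) = 3 + w**2/2 (O(w) = -(-6 - w**2)/2 = 3 + w**2/2)
2647262 + O(T + 265) = 2647262 + (3 + (-348 + 265)**2/2) = 2647262 + (3 + (1/2)*(-83)**2) = 2647262 + (3 + (1/2)*6889) = 2647262 + (3 + 6889/2) = 2647262 + 6895/2 = 5301419/2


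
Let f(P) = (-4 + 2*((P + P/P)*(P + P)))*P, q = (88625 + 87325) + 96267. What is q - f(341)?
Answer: -158798827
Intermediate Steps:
q = 272217 (q = 175950 + 96267 = 272217)
f(P) = P*(-4 + 4*P*(1 + P)) (f(P) = (-4 + 2*((P + 1)*(2*P)))*P = (-4 + 2*((1 + P)*(2*P)))*P = (-4 + 2*(2*P*(1 + P)))*P = (-4 + 4*P*(1 + P))*P = P*(-4 + 4*P*(1 + P)))
q - f(341) = 272217 - 4*341*(-1 + 341 + 341²) = 272217 - 4*341*(-1 + 341 + 116281) = 272217 - 4*341*116621 = 272217 - 1*159071044 = 272217 - 159071044 = -158798827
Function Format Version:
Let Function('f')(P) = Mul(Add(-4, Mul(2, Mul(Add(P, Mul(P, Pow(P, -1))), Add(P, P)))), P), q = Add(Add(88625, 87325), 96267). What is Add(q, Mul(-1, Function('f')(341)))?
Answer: -158798827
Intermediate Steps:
q = 272217 (q = Add(175950, 96267) = 272217)
Function('f')(P) = Mul(P, Add(-4, Mul(4, P, Add(1, P)))) (Function('f')(P) = Mul(Add(-4, Mul(2, Mul(Add(P, 1), Mul(2, P)))), P) = Mul(Add(-4, Mul(2, Mul(Add(1, P), Mul(2, P)))), P) = Mul(Add(-4, Mul(2, Mul(2, P, Add(1, P)))), P) = Mul(Add(-4, Mul(4, P, Add(1, P))), P) = Mul(P, Add(-4, Mul(4, P, Add(1, P)))))
Add(q, Mul(-1, Function('f')(341))) = Add(272217, Mul(-1, Mul(4, 341, Add(-1, 341, Pow(341, 2))))) = Add(272217, Mul(-1, Mul(4, 341, Add(-1, 341, 116281)))) = Add(272217, Mul(-1, Mul(4, 341, 116621))) = Add(272217, Mul(-1, 159071044)) = Add(272217, -159071044) = -158798827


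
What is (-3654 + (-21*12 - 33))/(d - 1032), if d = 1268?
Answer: -3939/236 ≈ -16.691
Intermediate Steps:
(-3654 + (-21*12 - 33))/(d - 1032) = (-3654 + (-21*12 - 33))/(1268 - 1032) = (-3654 + (-252 - 33))/236 = (-3654 - 285)*(1/236) = -3939*1/236 = -3939/236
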